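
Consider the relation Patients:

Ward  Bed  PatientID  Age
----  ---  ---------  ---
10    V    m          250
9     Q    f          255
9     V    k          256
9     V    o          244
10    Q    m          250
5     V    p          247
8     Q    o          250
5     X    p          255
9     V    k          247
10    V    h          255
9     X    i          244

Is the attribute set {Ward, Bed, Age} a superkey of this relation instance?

Yes

All 11 rows have distinct {Ward, Bed, Age} values, so {Ward, Bed, Age} → (all attributes) holds and {Ward, Bed, Age} is a superkey.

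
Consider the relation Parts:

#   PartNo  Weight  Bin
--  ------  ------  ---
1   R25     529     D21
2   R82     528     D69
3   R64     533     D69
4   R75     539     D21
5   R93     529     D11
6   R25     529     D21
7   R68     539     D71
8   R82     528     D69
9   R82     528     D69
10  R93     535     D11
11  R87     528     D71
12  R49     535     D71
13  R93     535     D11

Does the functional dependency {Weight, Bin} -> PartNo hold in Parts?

(Weight=529, Bin=D21): rows 1, 6 → PartNo = R25, R25 ✓
(Weight=528, Bin=D69): rows 2, 8, 9 → PartNo = R82, R82, R82 ✓
(Weight=533, Bin=D69): row 3 → PartNo = R64 ✓
(Weight=539, Bin=D21): row 4 → PartNo = R75 ✓
(Weight=529, Bin=D11): row 5 → PartNo = R93 ✓
(Weight=539, Bin=D71): row 7 → PartNo = R68 ✓
(Weight=535, Bin=D11): rows 10, 13 → PartNo = R93, R93 ✓
(Weight=528, Bin=D71): row 11 → PartNo = R87 ✓
(Weight=535, Bin=D71): row 12 → PartNo = R49 ✓
Every {Weight, Bin} value is associated with a single PartNo value, so {Weight, Bin} -> PartNo holds.

Yes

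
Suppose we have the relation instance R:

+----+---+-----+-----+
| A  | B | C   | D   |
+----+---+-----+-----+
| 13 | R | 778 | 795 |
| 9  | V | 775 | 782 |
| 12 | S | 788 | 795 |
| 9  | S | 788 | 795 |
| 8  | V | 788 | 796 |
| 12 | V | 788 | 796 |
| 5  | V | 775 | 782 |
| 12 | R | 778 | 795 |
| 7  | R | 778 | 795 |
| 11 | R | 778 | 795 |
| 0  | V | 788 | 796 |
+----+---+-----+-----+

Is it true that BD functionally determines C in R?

(B=R, D=795): 4 rows → C = 778, 778, 778, 778 ✓
(B=V, D=782): 2 rows → C = 775, 775 ✓
(B=S, D=795): 2 rows → C = 788, 788 ✓
(B=V, D=796): 3 rows → C = 788, 788, 788 ✓
Every BD value is associated with a single C value, so BD -> C holds.

Yes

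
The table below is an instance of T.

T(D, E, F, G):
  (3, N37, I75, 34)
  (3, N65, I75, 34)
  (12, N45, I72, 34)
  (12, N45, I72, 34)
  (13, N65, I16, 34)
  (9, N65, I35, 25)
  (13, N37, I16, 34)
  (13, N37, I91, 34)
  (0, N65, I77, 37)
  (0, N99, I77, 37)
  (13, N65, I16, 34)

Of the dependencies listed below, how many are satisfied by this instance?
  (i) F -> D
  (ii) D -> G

2

(i) F -> D: every LHS value maps to a single RHS value — holds.
(ii) D -> G: every LHS value maps to a single RHS value — holds.
2 of the 2 dependencies hold.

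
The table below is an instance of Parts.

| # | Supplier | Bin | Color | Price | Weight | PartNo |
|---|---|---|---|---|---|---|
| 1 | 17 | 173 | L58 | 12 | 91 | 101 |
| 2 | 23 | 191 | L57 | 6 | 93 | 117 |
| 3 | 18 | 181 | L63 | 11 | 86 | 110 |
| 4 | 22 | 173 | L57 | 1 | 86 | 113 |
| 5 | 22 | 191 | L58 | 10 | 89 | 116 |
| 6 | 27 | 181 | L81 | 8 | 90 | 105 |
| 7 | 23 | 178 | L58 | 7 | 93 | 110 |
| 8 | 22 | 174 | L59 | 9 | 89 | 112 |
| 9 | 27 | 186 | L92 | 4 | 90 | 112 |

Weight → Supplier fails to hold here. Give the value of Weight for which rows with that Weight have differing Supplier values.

Weight=91: row 1 → Supplier = 17 ✓
Weight=93: rows 2, 7 → Supplier = 23, 23 ✓
Weight=86: rows 3, 4 → Supplier takes values {18, 22} — violation
Weight=89: rows 5, 8 → Supplier = 22, 22 ✓
Weight=90: rows 6, 9 → Supplier = 27, 27 ✓
The only Weight value with inconsistent Supplier is Weight=86.

86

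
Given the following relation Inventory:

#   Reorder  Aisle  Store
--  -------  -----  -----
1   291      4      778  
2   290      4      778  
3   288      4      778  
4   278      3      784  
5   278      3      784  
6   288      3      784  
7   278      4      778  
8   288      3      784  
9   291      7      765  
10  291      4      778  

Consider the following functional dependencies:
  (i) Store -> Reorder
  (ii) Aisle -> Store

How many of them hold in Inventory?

(i) Store -> Reorder: Store=778: rows 1, 2, 3, 7, 10 → Reorder takes values {291, 290, 288, 278} — violation; Store=784: rows 4, 5, 6, 8 → Reorder takes values {278, 288} — violation — fails.
(ii) Aisle -> Store: every LHS value maps to a single RHS value — holds.
1 of the 2 dependencies holds.

1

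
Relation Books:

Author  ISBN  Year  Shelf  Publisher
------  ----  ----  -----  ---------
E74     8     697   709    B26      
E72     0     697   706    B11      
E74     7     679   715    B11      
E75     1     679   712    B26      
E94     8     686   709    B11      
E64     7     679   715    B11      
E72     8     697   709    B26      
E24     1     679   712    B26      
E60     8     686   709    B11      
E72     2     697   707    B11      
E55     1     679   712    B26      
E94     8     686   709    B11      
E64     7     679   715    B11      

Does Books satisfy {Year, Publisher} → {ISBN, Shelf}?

(Year=697, Publisher=B26): 2 rows → {ISBN,Shelf} = (8, 709), (8, 709) ✓
(Year=697, Publisher=B11): 2 rows → {ISBN,Shelf} takes values {(0, 706), (2, 707)} — violation
(Year=679, Publisher=B11): 3 rows → {ISBN,Shelf} = (7, 715), (7, 715), (7, 715) ✓
(Year=679, Publisher=B26): 3 rows → {ISBN,Shelf} = (1, 712), (1, 712), (1, 712) ✓
(Year=686, Publisher=B11): 3 rows → {ISBN,Shelf} = (8, 709), (8, 709), (8, 709) ✓
Two rows agree on {Year, Publisher} but differ on {ISBN, Shelf}, so {Year, Publisher} → {ISBN, Shelf} does not hold.

No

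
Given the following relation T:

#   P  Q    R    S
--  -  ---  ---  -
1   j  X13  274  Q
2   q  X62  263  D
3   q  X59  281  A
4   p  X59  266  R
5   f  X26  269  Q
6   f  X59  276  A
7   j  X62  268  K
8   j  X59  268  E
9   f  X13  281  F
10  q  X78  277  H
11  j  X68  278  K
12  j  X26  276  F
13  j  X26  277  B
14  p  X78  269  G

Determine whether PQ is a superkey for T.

Rows 12 and 13 have the same PQ value (P=j, Q=X26) but are distinct tuples, so PQ does not determine every attribute — not a superkey.

No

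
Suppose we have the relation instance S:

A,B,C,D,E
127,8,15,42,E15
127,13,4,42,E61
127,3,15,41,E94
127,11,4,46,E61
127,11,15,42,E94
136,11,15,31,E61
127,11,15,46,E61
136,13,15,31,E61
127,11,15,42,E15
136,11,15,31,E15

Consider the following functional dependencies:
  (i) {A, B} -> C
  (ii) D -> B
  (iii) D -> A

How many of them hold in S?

(i) {A, B} -> C: (A=127, B=11): 4 rows → C takes values {4, 15} — violation — fails.
(ii) D -> B: D=42: 4 rows → B takes values {8, 13, 11} — violation; D=31: 3 rows → B takes values {11, 13} — violation — fails.
(iii) D -> A: every LHS value maps to a single RHS value — holds.
1 of the 3 dependencies holds.

1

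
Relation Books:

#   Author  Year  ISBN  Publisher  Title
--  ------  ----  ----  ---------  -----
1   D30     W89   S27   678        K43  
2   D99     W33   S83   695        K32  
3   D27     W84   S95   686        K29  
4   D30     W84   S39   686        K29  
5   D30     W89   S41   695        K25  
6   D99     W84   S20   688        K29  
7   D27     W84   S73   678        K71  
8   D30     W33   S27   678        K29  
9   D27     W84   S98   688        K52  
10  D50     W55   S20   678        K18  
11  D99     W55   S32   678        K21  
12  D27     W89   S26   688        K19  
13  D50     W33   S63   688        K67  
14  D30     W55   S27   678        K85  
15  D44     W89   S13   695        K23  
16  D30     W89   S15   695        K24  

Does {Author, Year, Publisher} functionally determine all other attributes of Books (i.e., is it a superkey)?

No

Rows 5 and 16 have the same {Author, Year, Publisher} value (Author=D30, Year=W89, Publisher=695) but are distinct tuples, so {Author, Year, Publisher} does not determine every attribute — not a superkey.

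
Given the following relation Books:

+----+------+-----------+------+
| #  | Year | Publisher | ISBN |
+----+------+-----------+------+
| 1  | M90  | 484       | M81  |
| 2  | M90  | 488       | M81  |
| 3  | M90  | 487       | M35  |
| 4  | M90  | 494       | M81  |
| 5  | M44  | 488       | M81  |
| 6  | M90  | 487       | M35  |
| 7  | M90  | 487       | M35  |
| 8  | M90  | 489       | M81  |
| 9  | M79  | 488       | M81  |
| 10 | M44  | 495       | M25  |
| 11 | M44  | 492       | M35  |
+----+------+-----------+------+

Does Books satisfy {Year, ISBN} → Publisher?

(Year=M90, ISBN=M81): rows 1, 2, 4, 8 → Publisher takes values {484, 488, 494, 489} — violation
(Year=M90, ISBN=M35): rows 3, 6, 7 → Publisher = 487, 487, 487 ✓
(Year=M44, ISBN=M81): row 5 → Publisher = 488 ✓
(Year=M79, ISBN=M81): row 9 → Publisher = 488 ✓
(Year=M44, ISBN=M25): row 10 → Publisher = 495 ✓
(Year=M44, ISBN=M35): row 11 → Publisher = 492 ✓
Two rows agree on {Year, ISBN} but differ on Publisher, so {Year, ISBN} → Publisher does not hold.

No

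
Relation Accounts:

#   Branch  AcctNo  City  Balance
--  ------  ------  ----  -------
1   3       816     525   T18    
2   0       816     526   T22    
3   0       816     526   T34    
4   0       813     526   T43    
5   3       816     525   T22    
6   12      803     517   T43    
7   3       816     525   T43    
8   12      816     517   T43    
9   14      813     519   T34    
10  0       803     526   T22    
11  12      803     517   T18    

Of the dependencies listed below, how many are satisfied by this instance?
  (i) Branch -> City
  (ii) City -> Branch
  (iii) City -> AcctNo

(i) Branch -> City: every LHS value maps to a single RHS value — holds.
(ii) City -> Branch: every LHS value maps to a single RHS value — holds.
(iii) City -> AcctNo: City=526: rows 2, 3, 4, 10 → AcctNo takes values {816, 813, 803} — violation; City=517: rows 6, 8, 11 → AcctNo takes values {803, 816} — violation — fails.
2 of the 3 dependencies hold.

2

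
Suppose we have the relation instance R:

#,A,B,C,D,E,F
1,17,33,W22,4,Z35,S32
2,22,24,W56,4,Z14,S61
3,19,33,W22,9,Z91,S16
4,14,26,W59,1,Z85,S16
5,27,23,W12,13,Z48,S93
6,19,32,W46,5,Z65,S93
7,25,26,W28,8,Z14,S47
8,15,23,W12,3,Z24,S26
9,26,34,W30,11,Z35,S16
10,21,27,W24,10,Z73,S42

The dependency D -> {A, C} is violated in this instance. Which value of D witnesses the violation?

4

D=4: rows 1, 2 → {A,C} takes values {(17, W22), (22, W56)} — violation
D=9: row 3 → {A,C} = (19, W22) ✓
D=1: row 4 → {A,C} = (14, W59) ✓
D=13: row 5 → {A,C} = (27, W12) ✓
D=5: row 6 → {A,C} = (19, W46) ✓
D=8: row 7 → {A,C} = (25, W28) ✓
D=3: row 8 → {A,C} = (15, W12) ✓
D=11: row 9 → {A,C} = (26, W30) ✓
D=10: row 10 → {A,C} = (21, W24) ✓
The only D value with inconsistent RHS is D=4.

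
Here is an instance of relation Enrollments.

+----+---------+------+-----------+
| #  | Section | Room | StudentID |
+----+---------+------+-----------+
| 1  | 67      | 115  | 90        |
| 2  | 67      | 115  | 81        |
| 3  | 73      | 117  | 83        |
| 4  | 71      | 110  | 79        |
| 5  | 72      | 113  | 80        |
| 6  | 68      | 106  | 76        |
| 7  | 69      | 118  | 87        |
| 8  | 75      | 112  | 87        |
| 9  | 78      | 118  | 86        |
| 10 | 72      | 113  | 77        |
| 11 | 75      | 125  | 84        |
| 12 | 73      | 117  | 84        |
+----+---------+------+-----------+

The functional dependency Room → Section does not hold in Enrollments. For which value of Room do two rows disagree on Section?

118

Room=115: rows 1, 2 → Section = 67, 67 ✓
Room=117: rows 3, 12 → Section = 73, 73 ✓
Room=110: row 4 → Section = 71 ✓
Room=113: rows 5, 10 → Section = 72, 72 ✓
Room=106: row 6 → Section = 68 ✓
Room=118: rows 7, 9 → Section takes values {69, 78} — violation
Room=112: row 8 → Section = 75 ✓
Room=125: row 11 → Section = 75 ✓
The only Room value with inconsistent Section is Room=118.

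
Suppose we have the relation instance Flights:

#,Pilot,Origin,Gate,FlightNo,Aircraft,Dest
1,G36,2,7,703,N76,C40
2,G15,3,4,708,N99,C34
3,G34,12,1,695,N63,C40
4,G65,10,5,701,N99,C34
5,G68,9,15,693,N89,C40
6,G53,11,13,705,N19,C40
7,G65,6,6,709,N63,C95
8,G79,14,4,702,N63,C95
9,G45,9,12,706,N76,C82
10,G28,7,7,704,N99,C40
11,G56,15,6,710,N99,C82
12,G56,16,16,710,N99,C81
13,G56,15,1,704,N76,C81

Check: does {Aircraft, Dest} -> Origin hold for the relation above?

(Aircraft=N76, Dest=C40): row 1 → Origin = 2 ✓
(Aircraft=N99, Dest=C34): rows 2, 4 → Origin takes values {3, 10} — violation
(Aircraft=N63, Dest=C40): row 3 → Origin = 12 ✓
(Aircraft=N89, Dest=C40): row 5 → Origin = 9 ✓
(Aircraft=N19, Dest=C40): row 6 → Origin = 11 ✓
(Aircraft=N63, Dest=C95): rows 7, 8 → Origin takes values {6, 14} — violation
(Aircraft=N76, Dest=C82): row 9 → Origin = 9 ✓
(Aircraft=N99, Dest=C40): row 10 → Origin = 7 ✓
(Aircraft=N99, Dest=C82): row 11 → Origin = 15 ✓
(Aircraft=N99, Dest=C81): row 12 → Origin = 16 ✓
(Aircraft=N76, Dest=C81): row 13 → Origin = 15 ✓
Two rows agree on {Aircraft, Dest} but differ on Origin, so {Aircraft, Dest} -> Origin does not hold.

No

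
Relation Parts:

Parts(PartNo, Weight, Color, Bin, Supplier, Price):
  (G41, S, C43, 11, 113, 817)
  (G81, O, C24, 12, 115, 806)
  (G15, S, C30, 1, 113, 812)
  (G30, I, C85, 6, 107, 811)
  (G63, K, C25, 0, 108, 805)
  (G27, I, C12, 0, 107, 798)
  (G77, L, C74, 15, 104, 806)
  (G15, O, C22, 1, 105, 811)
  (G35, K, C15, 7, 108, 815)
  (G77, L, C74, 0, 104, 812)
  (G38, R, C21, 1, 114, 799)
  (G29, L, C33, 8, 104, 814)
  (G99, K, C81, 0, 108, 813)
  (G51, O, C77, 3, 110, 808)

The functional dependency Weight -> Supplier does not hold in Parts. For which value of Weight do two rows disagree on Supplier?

Weight=S: 2 rows → Supplier = 113, 113 ✓
Weight=O: 3 rows → Supplier takes values {115, 105, 110} — violation
Weight=I: 2 rows → Supplier = 107, 107 ✓
Weight=K: 3 rows → Supplier = 108, 108, 108 ✓
Weight=L: 3 rows → Supplier = 104, 104, 104 ✓
Weight=R: 1 row → Supplier = 114 ✓
The only Weight value with inconsistent Supplier is Weight=O.

O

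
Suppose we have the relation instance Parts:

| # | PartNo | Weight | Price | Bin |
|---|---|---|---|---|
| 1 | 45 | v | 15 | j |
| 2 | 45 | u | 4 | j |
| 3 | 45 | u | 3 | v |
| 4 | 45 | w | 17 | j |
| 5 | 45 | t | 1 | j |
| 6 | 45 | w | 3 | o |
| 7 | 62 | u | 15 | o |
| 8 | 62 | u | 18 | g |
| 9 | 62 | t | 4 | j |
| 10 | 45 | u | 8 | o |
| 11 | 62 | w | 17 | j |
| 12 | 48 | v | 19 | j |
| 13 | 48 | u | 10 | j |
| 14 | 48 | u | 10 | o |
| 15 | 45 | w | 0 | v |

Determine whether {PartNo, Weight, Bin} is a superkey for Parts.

Yes

All 15 rows have distinct {PartNo, Weight, Bin} values, so {PartNo, Weight, Bin} → (all attributes) holds and {PartNo, Weight, Bin} is a superkey.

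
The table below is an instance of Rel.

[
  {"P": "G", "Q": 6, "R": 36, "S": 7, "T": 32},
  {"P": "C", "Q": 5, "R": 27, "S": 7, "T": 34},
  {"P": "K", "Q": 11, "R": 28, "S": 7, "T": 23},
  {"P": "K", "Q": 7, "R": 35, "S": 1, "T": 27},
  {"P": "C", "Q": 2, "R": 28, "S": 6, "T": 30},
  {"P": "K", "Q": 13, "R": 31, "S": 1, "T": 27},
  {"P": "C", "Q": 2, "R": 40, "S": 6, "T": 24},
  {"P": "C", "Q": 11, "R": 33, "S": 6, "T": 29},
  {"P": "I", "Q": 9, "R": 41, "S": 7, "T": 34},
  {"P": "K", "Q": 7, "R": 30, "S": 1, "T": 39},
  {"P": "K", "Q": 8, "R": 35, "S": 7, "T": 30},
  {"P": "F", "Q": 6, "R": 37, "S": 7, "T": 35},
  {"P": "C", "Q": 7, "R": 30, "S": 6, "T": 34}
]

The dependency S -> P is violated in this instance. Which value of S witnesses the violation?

S=7: 6 rows → P takes values {G, C, K, I, F} — violation
S=1: 3 rows → P = K, K, K ✓
S=6: 4 rows → P = C, C, C, C ✓
The only S value with inconsistent P is S=7.

7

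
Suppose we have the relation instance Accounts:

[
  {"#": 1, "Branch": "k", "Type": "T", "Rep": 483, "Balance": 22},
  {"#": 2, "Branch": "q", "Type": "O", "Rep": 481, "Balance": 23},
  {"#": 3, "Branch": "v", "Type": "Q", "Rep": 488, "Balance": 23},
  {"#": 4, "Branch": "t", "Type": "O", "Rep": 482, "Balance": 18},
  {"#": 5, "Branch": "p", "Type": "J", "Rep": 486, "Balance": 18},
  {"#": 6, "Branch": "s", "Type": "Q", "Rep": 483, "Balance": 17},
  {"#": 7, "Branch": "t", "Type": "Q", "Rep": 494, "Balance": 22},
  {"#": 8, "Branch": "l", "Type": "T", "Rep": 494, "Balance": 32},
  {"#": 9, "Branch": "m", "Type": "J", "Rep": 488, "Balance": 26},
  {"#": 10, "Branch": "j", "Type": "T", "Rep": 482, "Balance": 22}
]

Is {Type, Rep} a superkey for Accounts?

All 10 rows have distinct {Type, Rep} values, so {Type, Rep} → (all attributes) holds and {Type, Rep} is a superkey.

Yes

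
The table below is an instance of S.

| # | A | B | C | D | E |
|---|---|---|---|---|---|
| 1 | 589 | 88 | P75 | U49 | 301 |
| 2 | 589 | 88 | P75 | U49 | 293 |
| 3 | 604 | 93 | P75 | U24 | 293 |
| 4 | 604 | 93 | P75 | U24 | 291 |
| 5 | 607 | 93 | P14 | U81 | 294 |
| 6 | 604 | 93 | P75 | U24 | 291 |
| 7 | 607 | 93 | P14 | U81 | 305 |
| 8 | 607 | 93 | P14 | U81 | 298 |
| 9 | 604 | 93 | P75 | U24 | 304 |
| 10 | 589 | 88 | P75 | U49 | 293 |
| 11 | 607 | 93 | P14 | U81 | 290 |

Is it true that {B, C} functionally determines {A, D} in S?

(B=88, C=P75): rows 1, 2, 10 → {A,D} = (589, U49), (589, U49), (589, U49) ✓
(B=93, C=P75): rows 3, 4, 6, 9 → {A,D} = (604, U24), (604, U24), (604, U24), (604, U24) ✓
(B=93, C=P14): rows 5, 7, 8, 11 → {A,D} = (607, U81), (607, U81), (607, U81), (607, U81) ✓
Every {B, C} value is associated with a single {A, D} value, so {B, C} -> {A, D} holds.

Yes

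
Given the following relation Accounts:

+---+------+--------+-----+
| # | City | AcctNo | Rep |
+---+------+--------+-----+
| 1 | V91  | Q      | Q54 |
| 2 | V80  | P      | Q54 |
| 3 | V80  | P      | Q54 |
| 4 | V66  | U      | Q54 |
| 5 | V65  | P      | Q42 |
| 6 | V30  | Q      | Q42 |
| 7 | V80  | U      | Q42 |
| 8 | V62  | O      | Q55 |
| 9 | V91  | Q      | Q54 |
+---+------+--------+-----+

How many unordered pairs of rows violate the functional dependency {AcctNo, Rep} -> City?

(AcctNo=Q, Rep=Q54): all 2 rows agree on City — 0 pairs.
(AcctNo=P, Rep=Q54): all 2 rows agree on City — 0 pairs.

0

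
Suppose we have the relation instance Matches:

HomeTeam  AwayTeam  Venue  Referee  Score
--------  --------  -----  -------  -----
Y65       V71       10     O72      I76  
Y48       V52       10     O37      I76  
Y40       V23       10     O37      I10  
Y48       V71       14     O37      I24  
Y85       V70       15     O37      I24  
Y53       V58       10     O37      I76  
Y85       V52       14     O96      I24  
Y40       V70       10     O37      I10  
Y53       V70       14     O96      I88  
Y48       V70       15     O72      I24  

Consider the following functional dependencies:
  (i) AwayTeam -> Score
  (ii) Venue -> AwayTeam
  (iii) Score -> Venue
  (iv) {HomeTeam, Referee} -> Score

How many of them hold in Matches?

0

(i) AwayTeam -> Score: AwayTeam=V71: 2 rows → Score takes values {I76, I24} — violation; AwayTeam=V52: 2 rows → Score takes values {I76, I24} — violation; AwayTeam=V70: 4 rows → Score takes values {I24, I10, I88} — violation — fails.
(ii) Venue -> AwayTeam: Venue=10: 5 rows → AwayTeam takes values {V71, V52, V23, V58, V70} — violation; Venue=14: 3 rows → AwayTeam takes values {V71, V52, V70} — violation — fails.
(iii) Score -> Venue: Score=I24: 4 rows → Venue takes values {14, 15} — violation — fails.
(iv) {HomeTeam, Referee} -> Score: (HomeTeam=Y48, Referee=O37): 2 rows → Score takes values {I76, I24} — violation — fails.
None of the 4 dependencies hold.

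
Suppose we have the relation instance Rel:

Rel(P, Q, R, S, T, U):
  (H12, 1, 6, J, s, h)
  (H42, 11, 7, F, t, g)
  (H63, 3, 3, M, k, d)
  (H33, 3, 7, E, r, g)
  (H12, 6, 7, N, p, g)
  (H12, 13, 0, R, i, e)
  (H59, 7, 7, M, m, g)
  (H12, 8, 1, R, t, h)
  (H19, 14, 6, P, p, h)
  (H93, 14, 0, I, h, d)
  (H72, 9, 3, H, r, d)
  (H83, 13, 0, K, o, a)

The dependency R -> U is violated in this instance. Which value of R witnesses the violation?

R=6: 2 rows → U = h, h ✓
R=7: 4 rows → U = g, g, g, g ✓
R=3: 2 rows → U = d, d ✓
R=0: 3 rows → U takes values {e, d, a} — violation
R=1: 1 row → U = h ✓
The only R value with inconsistent U is R=0.

0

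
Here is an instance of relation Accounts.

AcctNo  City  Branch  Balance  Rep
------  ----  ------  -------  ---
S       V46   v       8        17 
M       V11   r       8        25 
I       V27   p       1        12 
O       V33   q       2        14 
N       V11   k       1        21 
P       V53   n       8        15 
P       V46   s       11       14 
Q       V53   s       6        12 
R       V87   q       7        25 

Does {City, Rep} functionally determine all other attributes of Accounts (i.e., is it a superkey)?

Yes

All 9 rows have distinct {City, Rep} values, so {City, Rep} → (all attributes) holds and {City, Rep} is a superkey.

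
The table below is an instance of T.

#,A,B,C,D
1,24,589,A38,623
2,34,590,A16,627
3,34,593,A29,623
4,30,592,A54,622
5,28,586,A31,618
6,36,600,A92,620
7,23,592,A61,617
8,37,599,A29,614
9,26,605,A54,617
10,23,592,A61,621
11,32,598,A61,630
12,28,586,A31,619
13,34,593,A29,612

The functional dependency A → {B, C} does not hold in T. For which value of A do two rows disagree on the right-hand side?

34

A=24: row 1 → {B,C} = (589, A38) ✓
A=34: rows 2, 3, 13 → {B,C} takes values {(590, A16), (593, A29)} — violation
A=30: row 4 → {B,C} = (592, A54) ✓
A=28: rows 5, 12 → {B,C} = (586, A31), (586, A31) ✓
A=36: row 6 → {B,C} = (600, A92) ✓
A=23: rows 7, 10 → {B,C} = (592, A61), (592, A61) ✓
A=37: row 8 → {B,C} = (599, A29) ✓
A=26: row 9 → {B,C} = (605, A54) ✓
A=32: row 11 → {B,C} = (598, A61) ✓
The only A value with inconsistent RHS is A=34.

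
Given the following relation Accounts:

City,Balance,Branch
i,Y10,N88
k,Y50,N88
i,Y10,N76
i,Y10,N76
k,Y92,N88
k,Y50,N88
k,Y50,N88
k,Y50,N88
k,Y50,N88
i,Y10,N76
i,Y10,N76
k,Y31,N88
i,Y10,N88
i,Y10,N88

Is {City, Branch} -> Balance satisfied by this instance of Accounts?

(City=i, Branch=N88): 3 rows → Balance = Y10, Y10, Y10 ✓
(City=k, Branch=N88): 7 rows → Balance takes values {Y50, Y92, Y31} — violation
(City=i, Branch=N76): 4 rows → Balance = Y10, Y10, Y10, Y10 ✓
Two rows agree on {City, Branch} but differ on Balance, so {City, Branch} -> Balance does not hold.

No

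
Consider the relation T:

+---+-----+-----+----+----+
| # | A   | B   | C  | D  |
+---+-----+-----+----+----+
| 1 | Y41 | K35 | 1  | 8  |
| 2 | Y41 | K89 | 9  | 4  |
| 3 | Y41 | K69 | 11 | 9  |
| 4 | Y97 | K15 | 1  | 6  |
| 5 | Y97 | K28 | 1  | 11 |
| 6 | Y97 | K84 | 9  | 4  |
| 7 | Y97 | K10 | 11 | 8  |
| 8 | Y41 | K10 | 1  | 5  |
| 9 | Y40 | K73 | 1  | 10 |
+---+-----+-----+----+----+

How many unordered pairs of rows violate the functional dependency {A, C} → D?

(A=Y41, C=1): violating pairs (1,8) — 1 pair.
(A=Y97, C=1): violating pairs (4,5) — 1 pair.

2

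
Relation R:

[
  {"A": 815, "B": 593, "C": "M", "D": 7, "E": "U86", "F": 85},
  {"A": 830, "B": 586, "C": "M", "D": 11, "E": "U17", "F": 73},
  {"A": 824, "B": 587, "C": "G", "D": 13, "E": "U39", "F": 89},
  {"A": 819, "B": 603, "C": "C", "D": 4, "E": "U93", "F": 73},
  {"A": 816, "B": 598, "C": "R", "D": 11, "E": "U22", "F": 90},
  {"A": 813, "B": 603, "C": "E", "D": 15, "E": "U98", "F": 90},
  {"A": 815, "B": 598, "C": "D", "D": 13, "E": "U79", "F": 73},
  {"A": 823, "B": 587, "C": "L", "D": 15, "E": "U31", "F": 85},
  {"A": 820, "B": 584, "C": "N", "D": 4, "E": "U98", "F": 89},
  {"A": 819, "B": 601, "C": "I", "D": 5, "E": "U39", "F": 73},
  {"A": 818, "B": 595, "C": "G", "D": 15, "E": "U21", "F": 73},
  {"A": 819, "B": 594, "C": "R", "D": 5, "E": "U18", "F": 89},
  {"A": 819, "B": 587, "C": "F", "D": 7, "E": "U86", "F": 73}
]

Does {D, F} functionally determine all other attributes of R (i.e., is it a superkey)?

All 13 rows have distinct {D, F} values, so {D, F} → (all attributes) holds and {D, F} is a superkey.

Yes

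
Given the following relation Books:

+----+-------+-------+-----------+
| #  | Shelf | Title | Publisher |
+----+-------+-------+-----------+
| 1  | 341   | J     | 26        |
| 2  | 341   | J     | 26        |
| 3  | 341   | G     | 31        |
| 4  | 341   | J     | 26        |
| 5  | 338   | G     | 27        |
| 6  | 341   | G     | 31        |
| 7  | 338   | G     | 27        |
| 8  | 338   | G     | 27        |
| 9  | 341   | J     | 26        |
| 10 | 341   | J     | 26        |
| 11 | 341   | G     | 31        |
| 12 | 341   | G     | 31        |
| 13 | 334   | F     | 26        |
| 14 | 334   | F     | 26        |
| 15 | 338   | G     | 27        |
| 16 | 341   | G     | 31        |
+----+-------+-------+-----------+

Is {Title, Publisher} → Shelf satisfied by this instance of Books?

Yes

(Title=J, Publisher=26): rows 1, 2, 4, 9, 10 → Shelf = 341, 341, 341, 341, 341 ✓
(Title=G, Publisher=31): rows 3, 6, 11, 12, 16 → Shelf = 341, 341, 341, 341, 341 ✓
(Title=G, Publisher=27): rows 5, 7, 8, 15 → Shelf = 338, 338, 338, 338 ✓
(Title=F, Publisher=26): rows 13, 14 → Shelf = 334, 334 ✓
Every {Title, Publisher} value is associated with a single Shelf value, so {Title, Publisher} → Shelf holds.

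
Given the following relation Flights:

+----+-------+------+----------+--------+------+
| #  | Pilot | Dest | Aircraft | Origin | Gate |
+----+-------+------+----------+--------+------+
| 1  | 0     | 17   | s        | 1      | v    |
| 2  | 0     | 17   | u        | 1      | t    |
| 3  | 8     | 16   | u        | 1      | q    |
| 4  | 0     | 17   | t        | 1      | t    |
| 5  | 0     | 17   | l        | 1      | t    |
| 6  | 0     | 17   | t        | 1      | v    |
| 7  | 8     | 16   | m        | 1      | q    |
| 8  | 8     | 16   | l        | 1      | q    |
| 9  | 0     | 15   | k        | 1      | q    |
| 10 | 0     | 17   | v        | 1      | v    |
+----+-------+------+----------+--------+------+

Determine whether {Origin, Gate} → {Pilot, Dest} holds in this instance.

(Origin=1, Gate=v): rows 1, 6, 10 → {Pilot,Dest} = (0, 17), (0, 17), (0, 17) ✓
(Origin=1, Gate=t): rows 2, 4, 5 → {Pilot,Dest} = (0, 17), (0, 17), (0, 17) ✓
(Origin=1, Gate=q): rows 3, 7, 8, 9 → {Pilot,Dest} takes values {(8, 16), (0, 15)} — violation
Two rows agree on {Origin, Gate} but differ on {Pilot, Dest}, so {Origin, Gate} → {Pilot, Dest} does not hold.

No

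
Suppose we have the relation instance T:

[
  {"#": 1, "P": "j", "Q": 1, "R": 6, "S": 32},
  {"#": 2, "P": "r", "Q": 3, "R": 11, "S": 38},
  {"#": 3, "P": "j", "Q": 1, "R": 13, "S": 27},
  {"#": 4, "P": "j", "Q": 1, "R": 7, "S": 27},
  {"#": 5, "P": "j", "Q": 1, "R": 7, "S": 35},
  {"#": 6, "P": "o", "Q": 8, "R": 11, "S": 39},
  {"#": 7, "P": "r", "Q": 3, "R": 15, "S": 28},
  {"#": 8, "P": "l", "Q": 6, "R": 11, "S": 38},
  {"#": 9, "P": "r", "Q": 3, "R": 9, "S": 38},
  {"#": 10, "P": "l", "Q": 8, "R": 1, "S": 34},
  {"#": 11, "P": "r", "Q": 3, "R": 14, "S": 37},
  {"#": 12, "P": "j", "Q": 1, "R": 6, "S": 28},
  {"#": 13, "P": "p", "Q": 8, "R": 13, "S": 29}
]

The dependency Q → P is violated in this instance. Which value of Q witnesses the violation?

Q=1: rows 1, 3, 4, 5, 12 → P = j, j, j, j, j ✓
Q=3: rows 2, 7, 9, 11 → P = r, r, r, r ✓
Q=8: rows 6, 10, 13 → P takes values {o, l, p} — violation
Q=6: row 8 → P = l ✓
The only Q value with inconsistent P is Q=8.

8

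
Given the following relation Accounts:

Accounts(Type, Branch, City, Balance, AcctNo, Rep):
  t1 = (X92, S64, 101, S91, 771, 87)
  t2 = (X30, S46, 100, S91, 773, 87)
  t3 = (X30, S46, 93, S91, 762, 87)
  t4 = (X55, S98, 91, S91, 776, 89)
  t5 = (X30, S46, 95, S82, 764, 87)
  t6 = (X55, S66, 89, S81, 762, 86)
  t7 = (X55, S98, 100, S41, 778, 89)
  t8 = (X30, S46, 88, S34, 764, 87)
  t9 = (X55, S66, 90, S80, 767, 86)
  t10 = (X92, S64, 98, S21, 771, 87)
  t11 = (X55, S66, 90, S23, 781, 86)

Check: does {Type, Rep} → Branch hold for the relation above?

(Type=X92, Rep=87): rows 1, 10 → Branch = S64, S64 ✓
(Type=X30, Rep=87): rows 2, 3, 5, 8 → Branch = S46, S46, S46, S46 ✓
(Type=X55, Rep=89): rows 4, 7 → Branch = S98, S98 ✓
(Type=X55, Rep=86): rows 6, 9, 11 → Branch = S66, S66, S66 ✓
Every {Type, Rep} value is associated with a single Branch value, so {Type, Rep} → Branch holds.

Yes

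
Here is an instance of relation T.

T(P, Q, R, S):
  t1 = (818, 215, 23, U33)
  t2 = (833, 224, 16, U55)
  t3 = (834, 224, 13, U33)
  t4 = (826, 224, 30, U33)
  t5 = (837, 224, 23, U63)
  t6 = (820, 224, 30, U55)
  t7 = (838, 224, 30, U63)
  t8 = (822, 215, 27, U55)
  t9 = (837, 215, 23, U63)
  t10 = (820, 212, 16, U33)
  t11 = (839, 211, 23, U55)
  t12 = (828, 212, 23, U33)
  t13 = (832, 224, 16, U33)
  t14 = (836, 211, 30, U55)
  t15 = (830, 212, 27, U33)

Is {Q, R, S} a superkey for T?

Yes

All 15 rows have distinct {Q, R, S} values, so {Q, R, S} → (all attributes) holds and {Q, R, S} is a superkey.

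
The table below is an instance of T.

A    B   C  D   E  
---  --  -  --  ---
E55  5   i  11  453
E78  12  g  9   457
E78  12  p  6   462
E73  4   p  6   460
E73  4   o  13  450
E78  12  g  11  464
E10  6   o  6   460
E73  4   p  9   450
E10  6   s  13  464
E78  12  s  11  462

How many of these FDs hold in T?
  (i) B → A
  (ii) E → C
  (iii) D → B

(i) B → A: every LHS value maps to a single RHS value — holds.
(ii) E → C: E=462: 2 rows → C takes values {p, s} — violation; E=460: 2 rows → C takes values {p, o} — violation; E=450: 2 rows → C takes values {o, p} — violation; E=464: 2 rows → C takes values {g, s} — violation — fails.
(iii) D → B: D=11: 3 rows → B takes values {5, 12} — violation; D=9: 2 rows → B takes values {12, 4} — violation; D=6: 3 rows → B takes values {12, 4, 6} — violation; D=13: 2 rows → B takes values {4, 6} — violation — fails.
1 of the 3 dependencies holds.

1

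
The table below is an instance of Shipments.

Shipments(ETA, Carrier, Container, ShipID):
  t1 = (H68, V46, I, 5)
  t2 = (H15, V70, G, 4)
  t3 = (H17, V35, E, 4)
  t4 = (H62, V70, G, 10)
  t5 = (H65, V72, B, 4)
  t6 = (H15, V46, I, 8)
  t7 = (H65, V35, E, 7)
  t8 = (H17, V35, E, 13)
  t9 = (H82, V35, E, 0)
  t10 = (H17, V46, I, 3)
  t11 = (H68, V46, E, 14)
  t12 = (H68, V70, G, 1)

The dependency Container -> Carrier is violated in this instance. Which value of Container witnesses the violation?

Container=I: rows 1, 6, 10 → Carrier = V46, V46, V46 ✓
Container=G: rows 2, 4, 12 → Carrier = V70, V70, V70 ✓
Container=E: rows 3, 7, 8, 9, 11 → Carrier takes values {V35, V46} — violation
Container=B: row 5 → Carrier = V72 ✓
The only Container value with inconsistent Carrier is Container=E.

E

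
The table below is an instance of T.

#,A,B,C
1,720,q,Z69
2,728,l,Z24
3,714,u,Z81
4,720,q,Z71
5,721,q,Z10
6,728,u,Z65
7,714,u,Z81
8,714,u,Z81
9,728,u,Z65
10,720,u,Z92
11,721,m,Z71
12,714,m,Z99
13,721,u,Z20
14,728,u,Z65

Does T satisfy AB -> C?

No

(A=720, B=q): rows 1, 4 → C takes values {Z69, Z71} — violation
(A=728, B=l): row 2 → C = Z24 ✓
(A=714, B=u): rows 3, 7, 8 → C = Z81, Z81, Z81 ✓
(A=721, B=q): row 5 → C = Z10 ✓
(A=728, B=u): rows 6, 9, 14 → C = Z65, Z65, Z65 ✓
(A=720, B=u): row 10 → C = Z92 ✓
(A=721, B=m): row 11 → C = Z71 ✓
(A=714, B=m): row 12 → C = Z99 ✓
(A=721, B=u): row 13 → C = Z20 ✓
Two rows agree on AB but differ on C, so AB -> C does not hold.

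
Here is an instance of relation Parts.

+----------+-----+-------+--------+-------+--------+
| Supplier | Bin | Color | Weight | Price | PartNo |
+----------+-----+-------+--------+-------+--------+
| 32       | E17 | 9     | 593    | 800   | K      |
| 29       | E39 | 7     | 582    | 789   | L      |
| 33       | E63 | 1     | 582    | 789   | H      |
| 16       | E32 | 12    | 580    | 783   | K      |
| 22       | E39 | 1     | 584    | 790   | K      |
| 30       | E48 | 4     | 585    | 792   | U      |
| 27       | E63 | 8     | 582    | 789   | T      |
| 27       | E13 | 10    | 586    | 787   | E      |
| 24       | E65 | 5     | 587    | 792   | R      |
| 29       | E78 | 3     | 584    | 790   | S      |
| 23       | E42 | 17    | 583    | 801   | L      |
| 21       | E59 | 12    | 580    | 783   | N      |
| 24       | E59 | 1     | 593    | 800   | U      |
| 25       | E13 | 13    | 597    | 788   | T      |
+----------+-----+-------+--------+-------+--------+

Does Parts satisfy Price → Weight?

Price=800: 2 rows → Weight = 593, 593 ✓
Price=789: 3 rows → Weight = 582, 582, 582 ✓
Price=783: 2 rows → Weight = 580, 580 ✓
Price=790: 2 rows → Weight = 584, 584 ✓
Price=792: 2 rows → Weight takes values {585, 587} — violation
Price=787: 1 row → Weight = 586 ✓
Price=801: 1 row → Weight = 583 ✓
Price=788: 1 row → Weight = 597 ✓
Two rows agree on Price but differ on Weight, so Price → Weight does not hold.

No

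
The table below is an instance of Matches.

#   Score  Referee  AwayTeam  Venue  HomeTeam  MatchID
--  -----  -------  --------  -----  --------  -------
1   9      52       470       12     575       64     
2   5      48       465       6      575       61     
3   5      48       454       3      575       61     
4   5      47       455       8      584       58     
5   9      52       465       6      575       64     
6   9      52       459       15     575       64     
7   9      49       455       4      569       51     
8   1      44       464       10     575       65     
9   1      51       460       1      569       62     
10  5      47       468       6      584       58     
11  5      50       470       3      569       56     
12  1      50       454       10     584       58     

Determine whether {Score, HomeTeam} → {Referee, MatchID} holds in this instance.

(Score=9, HomeTeam=575): rows 1, 5, 6 → {Referee,MatchID} = (52, 64), (52, 64), (52, 64) ✓
(Score=5, HomeTeam=575): rows 2, 3 → {Referee,MatchID} = (48, 61), (48, 61) ✓
(Score=5, HomeTeam=584): rows 4, 10 → {Referee,MatchID} = (47, 58), (47, 58) ✓
(Score=9, HomeTeam=569): row 7 → {Referee,MatchID} = (49, 51) ✓
(Score=1, HomeTeam=575): row 8 → {Referee,MatchID} = (44, 65) ✓
(Score=1, HomeTeam=569): row 9 → {Referee,MatchID} = (51, 62) ✓
(Score=5, HomeTeam=569): row 11 → {Referee,MatchID} = (50, 56) ✓
(Score=1, HomeTeam=584): row 12 → {Referee,MatchID} = (50, 58) ✓
Every {Score, HomeTeam} value is associated with a single {Referee, MatchID} value, so {Score, HomeTeam} → {Referee, MatchID} holds.

Yes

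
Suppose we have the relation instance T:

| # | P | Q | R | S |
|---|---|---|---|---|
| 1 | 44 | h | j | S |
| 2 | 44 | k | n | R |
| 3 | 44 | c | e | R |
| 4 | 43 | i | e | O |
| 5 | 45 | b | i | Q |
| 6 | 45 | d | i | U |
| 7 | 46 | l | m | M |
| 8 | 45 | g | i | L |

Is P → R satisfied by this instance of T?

No

P=44: rows 1, 2, 3 → R takes values {j, n, e} — violation
P=43: row 4 → R = e ✓
P=45: rows 5, 6, 8 → R = i, i, i ✓
P=46: row 7 → R = m ✓
Two rows agree on P but differ on R, so P → R does not hold.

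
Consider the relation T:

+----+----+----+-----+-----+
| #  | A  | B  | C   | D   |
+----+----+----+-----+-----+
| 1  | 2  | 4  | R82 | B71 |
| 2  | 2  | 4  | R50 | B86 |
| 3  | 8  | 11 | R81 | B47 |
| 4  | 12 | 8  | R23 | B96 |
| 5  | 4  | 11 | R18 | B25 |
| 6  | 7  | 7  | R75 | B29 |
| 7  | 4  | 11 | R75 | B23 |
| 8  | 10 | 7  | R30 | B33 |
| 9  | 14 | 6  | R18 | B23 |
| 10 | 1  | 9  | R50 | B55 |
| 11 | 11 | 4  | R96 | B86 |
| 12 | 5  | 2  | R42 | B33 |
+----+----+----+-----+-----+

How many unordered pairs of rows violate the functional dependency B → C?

B=4: violating pairs (1,2), (1,11), (2,11) — 3 pairs.
B=11: violating pairs (3,5), (3,7), (5,7) — 3 pairs.
B=7: violating pairs (6,8) — 1 pair.

7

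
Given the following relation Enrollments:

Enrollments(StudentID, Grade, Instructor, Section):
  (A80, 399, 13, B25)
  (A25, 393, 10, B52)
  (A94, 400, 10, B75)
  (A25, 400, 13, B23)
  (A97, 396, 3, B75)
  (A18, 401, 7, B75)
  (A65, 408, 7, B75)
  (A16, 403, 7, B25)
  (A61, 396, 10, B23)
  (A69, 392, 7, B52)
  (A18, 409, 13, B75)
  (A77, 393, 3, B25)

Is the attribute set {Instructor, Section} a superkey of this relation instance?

No

Two distinct rows share (Instructor=7, Section=B75), so {Instructor, Section} does not determine every attribute — not a superkey.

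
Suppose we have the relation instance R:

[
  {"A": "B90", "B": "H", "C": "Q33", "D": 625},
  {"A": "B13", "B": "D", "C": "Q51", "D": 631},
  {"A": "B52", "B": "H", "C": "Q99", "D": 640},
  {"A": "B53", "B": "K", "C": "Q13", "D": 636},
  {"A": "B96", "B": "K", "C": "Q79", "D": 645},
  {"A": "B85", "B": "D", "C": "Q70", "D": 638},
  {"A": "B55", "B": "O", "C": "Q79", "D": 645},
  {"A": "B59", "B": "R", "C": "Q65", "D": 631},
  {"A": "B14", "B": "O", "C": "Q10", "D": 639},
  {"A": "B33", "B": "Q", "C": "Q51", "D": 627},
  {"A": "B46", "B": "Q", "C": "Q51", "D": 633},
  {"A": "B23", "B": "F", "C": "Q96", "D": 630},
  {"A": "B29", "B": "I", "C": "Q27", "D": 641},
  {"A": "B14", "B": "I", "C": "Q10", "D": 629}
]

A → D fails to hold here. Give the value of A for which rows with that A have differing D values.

B14

A=B90: 1 row → D = 625 ✓
A=B13: 1 row → D = 631 ✓
A=B52: 1 row → D = 640 ✓
A=B53: 1 row → D = 636 ✓
A=B96: 1 row → D = 645 ✓
A=B85: 1 row → D = 638 ✓
A=B55: 1 row → D = 645 ✓
A=B59: 1 row → D = 631 ✓
A=B14: 2 rows → D takes values {639, 629} — violation
A=B33: 1 row → D = 627 ✓
A=B46: 1 row → D = 633 ✓
A=B23: 1 row → D = 630 ✓
A=B29: 1 row → D = 641 ✓
The only A value with inconsistent D is A=B14.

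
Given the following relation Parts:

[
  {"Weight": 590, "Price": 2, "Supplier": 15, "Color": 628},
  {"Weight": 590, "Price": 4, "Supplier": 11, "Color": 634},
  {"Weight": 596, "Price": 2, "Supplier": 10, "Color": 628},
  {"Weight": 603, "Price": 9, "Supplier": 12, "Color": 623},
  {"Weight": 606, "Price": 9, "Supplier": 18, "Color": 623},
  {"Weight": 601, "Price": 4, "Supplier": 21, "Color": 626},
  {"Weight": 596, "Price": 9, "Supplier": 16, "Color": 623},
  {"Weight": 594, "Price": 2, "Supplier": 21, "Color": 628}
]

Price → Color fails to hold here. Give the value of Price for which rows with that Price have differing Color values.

4

Price=2: 3 rows → Color = 628, 628, 628 ✓
Price=4: 2 rows → Color takes values {634, 626} — violation
Price=9: 3 rows → Color = 623, 623, 623 ✓
The only Price value with inconsistent Color is Price=4.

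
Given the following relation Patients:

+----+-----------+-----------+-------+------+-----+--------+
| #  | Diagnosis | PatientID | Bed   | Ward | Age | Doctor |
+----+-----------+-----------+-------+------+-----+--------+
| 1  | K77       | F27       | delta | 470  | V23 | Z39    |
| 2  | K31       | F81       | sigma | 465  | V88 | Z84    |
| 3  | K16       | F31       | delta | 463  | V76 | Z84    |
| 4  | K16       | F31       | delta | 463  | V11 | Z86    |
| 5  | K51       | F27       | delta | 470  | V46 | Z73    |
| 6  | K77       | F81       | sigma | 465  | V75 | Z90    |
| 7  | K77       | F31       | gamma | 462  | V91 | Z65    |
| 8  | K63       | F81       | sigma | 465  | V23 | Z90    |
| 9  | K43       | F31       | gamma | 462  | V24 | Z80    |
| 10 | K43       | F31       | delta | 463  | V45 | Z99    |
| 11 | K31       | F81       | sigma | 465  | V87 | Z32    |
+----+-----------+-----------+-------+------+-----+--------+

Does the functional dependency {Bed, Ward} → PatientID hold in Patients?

Yes

(Bed=delta, Ward=470): rows 1, 5 → PatientID = F27, F27 ✓
(Bed=sigma, Ward=465): rows 2, 6, 8, 11 → PatientID = F81, F81, F81, F81 ✓
(Bed=delta, Ward=463): rows 3, 4, 10 → PatientID = F31, F31, F31 ✓
(Bed=gamma, Ward=462): rows 7, 9 → PatientID = F31, F31 ✓
Every {Bed, Ward} value is associated with a single PatientID value, so {Bed, Ward} → PatientID holds.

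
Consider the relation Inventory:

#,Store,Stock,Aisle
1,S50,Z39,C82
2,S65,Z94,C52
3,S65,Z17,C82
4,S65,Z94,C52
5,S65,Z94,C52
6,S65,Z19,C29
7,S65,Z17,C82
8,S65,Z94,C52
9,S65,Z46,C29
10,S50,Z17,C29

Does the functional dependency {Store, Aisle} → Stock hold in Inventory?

(Store=S50, Aisle=C82): row 1 → Stock = Z39 ✓
(Store=S65, Aisle=C52): rows 2, 4, 5, 8 → Stock = Z94, Z94, Z94, Z94 ✓
(Store=S65, Aisle=C82): rows 3, 7 → Stock = Z17, Z17 ✓
(Store=S65, Aisle=C29): rows 6, 9 → Stock takes values {Z19, Z46} — violation
(Store=S50, Aisle=C29): row 10 → Stock = Z17 ✓
Two rows agree on {Store, Aisle} but differ on Stock, so {Store, Aisle} → Stock does not hold.

No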